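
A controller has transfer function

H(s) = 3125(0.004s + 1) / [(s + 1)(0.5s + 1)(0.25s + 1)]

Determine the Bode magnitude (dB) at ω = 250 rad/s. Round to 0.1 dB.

At ω = 250 rad/s:
zero (1 + j250·0.004) = 1 + j1 → |·| ≈ 1.4142, ∠ ≈ 45.00°
pole (1 + j250·1) = 1 + j250 → |·| ≈ 250, ∠ ≈ 89.77°
pole (1 + j250·0.5) = 1 + j125 → |·| ≈ 125, ∠ ≈ 89.54°
pole (1 + j250·0.25) = 1 + j62.5 → |·| ≈ 62.508, ∠ ≈ 89.08°
|H| = 3125 · 1.4142 / (250 · 125 · 62.508) ≈ 0.0022624
Gain = 20 log₁₀(0.0022624) ≈ -52.91 dB

-52.9 dB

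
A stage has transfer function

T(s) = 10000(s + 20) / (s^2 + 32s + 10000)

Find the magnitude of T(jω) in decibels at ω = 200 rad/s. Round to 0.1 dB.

36.3 dB

At s = jω = j200:
zero (s+20): 20 + j200 → |·| = √(20²+200²) = √40400 ≈ 201, ∠ = arctan(200/20) ≈ 84.29°
quadratic: (j200)² + 32·j200 + 10000 = -30000 + j6400 → |·| ≈ 30675, ∠ ≈ 167.96°
|T| = 10000 · 201 / 30675 ≈ 65.526
Gain = 20 log₁₀(65.526) ≈ 36.33 dB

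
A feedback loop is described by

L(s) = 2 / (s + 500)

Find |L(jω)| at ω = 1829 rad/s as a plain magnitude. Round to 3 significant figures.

At s = jω = j1829:
pole (s+500): 500 + j1829 → |·| = √(500²+1829²) = √3595241 ≈ 1896.1, ∠ = arctan(1829/500) ≈ 74.71°
|L| = 2 / 1896.1 ≈ 0.0010548

0.00105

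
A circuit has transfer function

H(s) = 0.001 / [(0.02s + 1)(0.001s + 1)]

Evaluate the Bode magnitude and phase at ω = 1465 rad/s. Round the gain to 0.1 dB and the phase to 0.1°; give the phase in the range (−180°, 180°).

At ω = 1465 rad/s:
pole (1 + j1465·0.02) = 1 + j29.3 → |·| ≈ 29.317, ∠ ≈ 88.05°
pole (1 + j1465·0.001) = 1 + j1.465 → |·| ≈ 1.7738, ∠ ≈ 55.68°
|H| = 0.001 · 1 / (29.317 · 1.7738) ≈ 1.923e-05
Gain = 20 log₁₀(1.923e-05) ≈ -94.32 dB
∠H = (0°) − (88.05° + 55.68°) = -143.73°

-94.3 dB, -143.7°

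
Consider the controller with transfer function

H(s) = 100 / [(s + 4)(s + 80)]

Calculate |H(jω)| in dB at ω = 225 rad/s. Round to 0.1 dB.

At s = jω = j225:
pole (s+4): 4 + j225 → |·| = √(4²+225²) = √50641 ≈ 225.04, ∠ = arctan(225/4) ≈ 88.98°
pole (s+80): 80 + j225 → |·| = √(80²+225²) = √57025 ≈ 238.8, ∠ = arctan(225/80) ≈ 70.43°
|H| = 100 / 53740 ≈ 0.0018608
Gain = 20 log₁₀(0.0018608) ≈ -54.61 dB

-54.6 dB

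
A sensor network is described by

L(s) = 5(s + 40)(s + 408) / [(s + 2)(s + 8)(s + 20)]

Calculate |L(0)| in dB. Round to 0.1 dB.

L(0) = 5·40·408 / (2·8·20) = 255
20 log₁₀(255) ≈ 48.13 dB

48.1 dB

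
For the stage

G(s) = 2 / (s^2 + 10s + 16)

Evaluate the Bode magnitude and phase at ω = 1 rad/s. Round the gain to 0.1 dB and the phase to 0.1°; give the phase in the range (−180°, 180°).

-19.1 dB, -33.7°

Substitute s = j1:
Numerator: 2 = 2 + j0
Denominator: (j1)^2 + 10(j1) + 16 = 15 + j10
|N| = √(2² + 0²) ≈ 2, ∠N ≈ 0.00°
|D| = √(15² + 10²) ≈ 18.028, ∠D ≈ 33.69°
|G| = 2 / 18.028 ≈ 0.11094
Gain = 20 log₁₀(0.11094) ≈ -19.10 dB
∠G = 0.00° − 33.69° = -33.69°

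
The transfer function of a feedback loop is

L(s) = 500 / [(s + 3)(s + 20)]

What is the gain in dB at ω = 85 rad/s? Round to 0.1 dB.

At s = jω = j85:
pole (s+3): 3 + j85 → |·| = √(3²+85²) = √7234 ≈ 85.053, ∠ = arctan(85/3) ≈ 87.98°
pole (s+20): 20 + j85 → |·| = √(20²+85²) = √7625 ≈ 87.321, ∠ = arctan(85/20) ≈ 76.76°
|L| = 500 / 7426.9 ≈ 0.067323
Gain = 20 log₁₀(0.067323) ≈ -23.44 dB

-23.4 dB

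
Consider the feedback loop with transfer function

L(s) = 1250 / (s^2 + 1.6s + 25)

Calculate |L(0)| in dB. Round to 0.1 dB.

34.0 dB

L(0) = 1250 / 25 = 50
20 log₁₀(50) ≈ 33.98 dB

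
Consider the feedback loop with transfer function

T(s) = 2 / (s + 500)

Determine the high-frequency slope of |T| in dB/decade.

-20 dB/decade

Each pole contributes −20 dB/decade at high frequency; each zero contributes +20 dB/decade.
Net: 0 zero(s) − 1 pole(s) → -20 dB/decade.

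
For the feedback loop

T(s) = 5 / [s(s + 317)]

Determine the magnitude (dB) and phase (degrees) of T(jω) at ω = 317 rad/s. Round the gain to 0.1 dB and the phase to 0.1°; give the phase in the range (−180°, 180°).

At s = jω = j317:
pole (s+317): 317 + j317 → |·| = √(317²+317²) = √200978 ≈ 448.31, ∠ = arctan(317/317) ≈ 45.00°
pole at origin: |s| = 317, ∠ = 90.00° (in denominator)
|T| = 5 / 1.4211e+05 ≈ 3.5184e-05
Gain = 20 log₁₀(3.5184e-05) ≈ -89.07 dB
∠T = 0.00° − 135.00° = -135.00°

-89.1 dB, -135.0°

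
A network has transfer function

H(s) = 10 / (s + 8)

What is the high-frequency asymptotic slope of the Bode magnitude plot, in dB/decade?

Each pole contributes −20 dB/decade at high frequency; each zero contributes +20 dB/decade.
Net: 0 zero(s) − 1 pole(s) → -20 dB/decade.

-20 dB/decade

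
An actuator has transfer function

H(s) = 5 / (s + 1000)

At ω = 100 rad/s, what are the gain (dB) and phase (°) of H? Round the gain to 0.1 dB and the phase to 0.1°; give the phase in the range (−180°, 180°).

-46.1 dB, -5.7°

Substitute s = j100:
Numerator: 5 = 5 + j0
Denominator: (j100) + 1000 = 1000 + j100
|N| = √(5² + 0²) ≈ 5, ∠N ≈ 0.00°
|D| = √(1000² + 100²) ≈ 1005, ∠D ≈ 5.71°
|H| = 5 / 1005 ≈ 0.0049751
Gain = 20 log₁₀(0.0049751) ≈ -46.06 dB
∠H = 0.00° − 5.71° = -5.71°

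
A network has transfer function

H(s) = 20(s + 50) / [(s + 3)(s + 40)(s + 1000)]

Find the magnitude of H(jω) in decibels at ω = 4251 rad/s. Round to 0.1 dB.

At s = jω = j4251:
zero (s+50): 50 + j4251 → |·| = √(50²+4251²) = √18073501 ≈ 4251.3, ∠ = arctan(4251/50) ≈ 89.33°
pole (s+3): 3 + j4251 → |·| = √(3²+4251²) = √18071010 ≈ 4251, ∠ = arctan(4251/3) ≈ 89.96°
pole (s+40): 40 + j4251 → |·| = √(40²+4251²) = √18072601 ≈ 4251.2, ∠ = arctan(4251/40) ≈ 89.46°
pole (s+1000): 1000 + j4251 → |·| = √(1000²+4251²) = √19071001 ≈ 4367, ∠ = arctan(4251/1000) ≈ 76.76°
|H| = 20 · 4251.3 / 7.892e+10 ≈ 1.0774e-06
Gain = 20 log₁₀(1.0774e-06) ≈ -119.35 dB

-119.4 dB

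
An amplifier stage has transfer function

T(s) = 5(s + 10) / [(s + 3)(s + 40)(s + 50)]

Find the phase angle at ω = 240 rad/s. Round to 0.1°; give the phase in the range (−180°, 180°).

-160.4°

At s = jω = j240:
zero (s+10): 10 + j240 → |·| = √(10²+240²) = √57700 ≈ 240.21, ∠ = arctan(240/10) ≈ 87.61°
pole (s+3): 3 + j240 → |·| = √(3²+240²) = √57609 ≈ 240.02, ∠ = arctan(240/3) ≈ 89.28°
pole (s+40): 40 + j240 → |·| = √(40²+240²) = √59200 ≈ 243.31, ∠ = arctan(240/40) ≈ 80.54°
pole (s+50): 50 + j240 → |·| = √(50²+240²) = √60100 ≈ 245.15, ∠ = arctan(240/50) ≈ 78.23°
∠T = 87.61° − 248.05° = -160.44°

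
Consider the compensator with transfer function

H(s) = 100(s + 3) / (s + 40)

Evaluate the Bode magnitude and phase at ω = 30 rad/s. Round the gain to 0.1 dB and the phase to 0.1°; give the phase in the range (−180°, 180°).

35.6 dB, 47.4°

At s = jω = j30:
zero (s+3): 3 + j30 → |·| = √(3²+30²) = √909 ≈ 30.15, ∠ = arctan(30/3) ≈ 84.29°
pole (s+40): 40 + j30 → |·| = √(40²+30²) = √2500 ≈ 50, ∠ = arctan(30/40) ≈ 36.87°
|H| = 100 · 30.15 / 50 ≈ 60.3
Gain = 20 log₁₀(60.3) ≈ 35.61 dB
∠H = 84.29° − 36.87° = 47.42°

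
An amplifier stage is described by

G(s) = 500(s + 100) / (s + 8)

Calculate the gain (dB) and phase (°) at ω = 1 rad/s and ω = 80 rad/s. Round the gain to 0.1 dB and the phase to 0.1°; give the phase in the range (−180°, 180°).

ω = 1: 75.9 dB, -6.6°; ω = 80: 58.0 dB, -45.6°

At s = jω = j1:
zero (s+100): 100 + j1 → |·| = √(100²+1²) = √10001 ≈ 100, ∠ = arctan(1/100) ≈ 0.57°
pole (s+8): 8 + j1 → |·| = √(8²+1²) = √65 ≈ 8.0623, ∠ = arctan(1/8) ≈ 7.13°
|G| = 500 · 100 / 8.0623 ≈ 6201.7
Gain = 20 log₁₀(6201.7) ≈ 75.85 dB
∠G = 0.57° − 7.13° = -6.56°

At s = jω = j80:
zero (s+100): 100 + j80 → |·| = √(100²+80²) = √16400 ≈ 128.06, ∠ = arctan(80/100) ≈ 38.66°
pole (s+8): 8 + j80 → |·| = √(8²+80²) = √6464 ≈ 80.399, ∠ = arctan(80/8) ≈ 84.29°
|G| = 500 · 128.06 / 80.399 ≈ 796.4
Gain = 20 log₁₀(796.4) ≈ 58.02 dB
∠G = 38.66° − 84.29° = -45.63°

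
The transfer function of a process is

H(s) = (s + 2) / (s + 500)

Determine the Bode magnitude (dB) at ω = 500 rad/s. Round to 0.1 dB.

-3.0 dB

Substitute s = j500:
Numerator: (j500) + 2 = 2 + j500
Denominator: (j500) + 500 = 500 + j500
|N| = √(2² + 500²) ≈ 500, ∠N ≈ 89.77°
|D| = √(500² + 500²) ≈ 707.11, ∠D ≈ 45.00°
|H| = 500 / 707.11 ≈ 0.7071
Gain = 20 log₁₀(0.7071) ≈ -3.01 dB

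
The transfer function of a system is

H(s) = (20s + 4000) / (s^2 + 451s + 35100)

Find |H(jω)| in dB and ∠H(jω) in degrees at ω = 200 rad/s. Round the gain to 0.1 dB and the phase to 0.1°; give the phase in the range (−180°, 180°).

Substitute s = j200:
Numerator: 20(j200) + 4000 = 4000 + j4000
Denominator: (j200)^2 + 451(j200) + 35100 = -4900 + j90200
|N| = √(4000² + 4000²) ≈ 5656.9, ∠N ≈ 45.00°
|D| = √(4900² + 90200²) ≈ 90333, ∠D ≈ 93.11°
|H| = 5656.9 / 90333 ≈ 0.062623
Gain = 20 log₁₀(0.062623) ≈ -24.07 dB
∠H = 45.00° − 93.11° = -48.11°

-24.1 dB, -48.1°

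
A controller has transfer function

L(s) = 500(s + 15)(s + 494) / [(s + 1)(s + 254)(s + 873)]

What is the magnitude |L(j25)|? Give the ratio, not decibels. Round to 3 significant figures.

At s = jω = j25:
zero (s+15): 15 + j25 → |·| = √(15²+25²) = √850 ≈ 29.155, ∠ = arctan(25/15) ≈ 59.04°
zero (s+494): 494 + j25 → |·| = √(494²+25²) = √244661 ≈ 494.63, ∠ = arctan(25/494) ≈ 2.90°
pole (s+1): 1 + j25 → |·| = √(1²+25²) = √626 ≈ 25.02, ∠ = arctan(25/1) ≈ 87.71°
pole (s+254): 254 + j25 → |·| = √(254²+25²) = √65141 ≈ 255.23, ∠ = arctan(25/254) ≈ 5.62°
pole (s+873): 873 + j25 → |·| = √(873²+25²) = √762754 ≈ 873.36, ∠ = arctan(25/873) ≈ 1.64°
|L| = 500 · 14421 / 5.5771e+06 ≈ 1.2929

1.29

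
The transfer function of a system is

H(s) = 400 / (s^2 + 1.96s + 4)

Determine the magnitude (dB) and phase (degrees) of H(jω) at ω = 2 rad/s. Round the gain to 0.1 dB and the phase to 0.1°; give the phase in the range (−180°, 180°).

40.2 dB, -90.0°

At s = jω = j2:
quadratic: (j2)² + 1.96·j2 + 4 = 0 + j3.92 → |·| ≈ 3.92, ∠ ≈ 90.00°
|H| = 400 / 3.92 ≈ 102.04
Gain = 20 log₁₀(102.04) ≈ 40.18 dB
∠H = 0.00° − 90.00° = -90.00°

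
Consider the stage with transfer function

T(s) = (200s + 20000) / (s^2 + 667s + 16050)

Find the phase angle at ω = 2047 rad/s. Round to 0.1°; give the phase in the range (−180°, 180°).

Substitute s = j2047:
Numerator: 200(j2047) + 20000 = 20000 + j409400
Denominator: (j2047)^2 + 667(j2047) + 16050 = -4174159 + j1365349
|N| = √(20000² + 409400²) ≈ 4.0989e+05, ∠N ≈ 87.20°
|D| = √(4174159² + 1365349²) ≈ 4.3918e+06, ∠D ≈ 161.89°
∠T = 87.20° − 161.89° = -74.69°

-74.7°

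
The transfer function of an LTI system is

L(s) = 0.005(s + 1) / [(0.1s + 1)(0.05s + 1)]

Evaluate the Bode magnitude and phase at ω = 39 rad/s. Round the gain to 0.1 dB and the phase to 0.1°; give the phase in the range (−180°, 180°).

-33.1 dB, -49.9°

At ω = 39 rad/s:
zero (1 + j39·1) = 1 + j39 → |·| ≈ 39.013, ∠ ≈ 88.53°
pole (1 + j39·0.1) = 1 + j3.9 → |·| ≈ 4.0262, ∠ ≈ 75.62°
pole (1 + j39·0.05) = 1 + j1.95 → |·| ≈ 2.1915, ∠ ≈ 62.85°
|L| = 0.005 · 39.013 / (4.0262 · 2.1915) ≈ 0.022108
Gain = 20 log₁₀(0.022108) ≈ -33.11 dB
∠L = (88.53°) − (75.62° + 62.85°) = -49.94°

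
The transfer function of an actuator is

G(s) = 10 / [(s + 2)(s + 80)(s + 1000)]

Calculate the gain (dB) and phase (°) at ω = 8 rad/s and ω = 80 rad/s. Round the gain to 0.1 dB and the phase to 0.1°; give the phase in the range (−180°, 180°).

At s = jω = j8:
pole (s+2): 2 + j8 → |·| = √(2²+8²) = √68 ≈ 8.2462, ∠ = arctan(8/2) ≈ 75.96°
pole (s+80): 80 + j8 → |·| = √(80²+8²) = √6464 ≈ 80.399, ∠ = arctan(8/80) ≈ 5.71°
pole (s+1000): 1000 + j8 → |·| = √(1000²+8²) = √1000064 ≈ 1000, ∠ = arctan(8/1000) ≈ 0.46°
|G| = 10 / 6.6299e+05 ≈ 1.5083e-05
Gain = 20 log₁₀(1.5083e-05) ≈ -96.43 dB
∠G = 0.00° − 82.13° = -82.13°

At s = jω = j80:
pole (s+2): 2 + j80 → |·| = √(2²+80²) = √6404 ≈ 80.025, ∠ = arctan(80/2) ≈ 88.57°
pole (s+80): 80 + j80 → |·| = √(80²+80²) = √12800 ≈ 113.14, ∠ = arctan(80/80) ≈ 45.00°
pole (s+1000): 1000 + j80 → |·| = √(1000²+80²) = √1006400 ≈ 1003.2, ∠ = arctan(80/1000) ≈ 4.57°
|G| = 10 / 9.083e+06 ≈ 1.101e-06
Gain = 20 log₁₀(1.101e-06) ≈ -119.16 dB
∠G = 0.00° − 138.14° = -138.14°

ω = 8: -96.4 dB, -82.1°; ω = 80: -119.2 dB, -138.1°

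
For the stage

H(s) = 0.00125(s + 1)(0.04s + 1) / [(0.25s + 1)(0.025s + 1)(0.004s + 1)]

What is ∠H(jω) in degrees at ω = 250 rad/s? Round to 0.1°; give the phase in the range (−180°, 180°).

-40.9°

At ω = 250 rad/s:
zero (1 + j250·1) = 1 + j250 → |·| ≈ 250, ∠ ≈ 89.77°
zero (1 + j250·0.04) = 1 + j10 → |·| ≈ 10.05, ∠ ≈ 84.29°
pole (1 + j250·0.25) = 1 + j62.5 → |·| ≈ 62.508, ∠ ≈ 89.08°
pole (1 + j250·0.025) = 1 + j6.25 → |·| ≈ 6.3295, ∠ ≈ 80.91°
pole (1 + j250·0.004) = 1 + j1 → |·| ≈ 1.4142, ∠ ≈ 45.00°
∠H = (89.77° + 84.29°) − (89.08° + 80.91° + 45.00°) = -40.93°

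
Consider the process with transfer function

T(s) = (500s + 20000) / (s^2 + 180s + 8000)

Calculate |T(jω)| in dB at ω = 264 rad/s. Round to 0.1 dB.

4.7 dB

Substitute s = j264:
Numerator: 500(j264) + 20000 = 20000 + j132000
Denominator: (j264)^2 + 180(j264) + 8000 = -61696 + j47520
|N| = √(20000² + 132000²) ≈ 1.3351e+05, ∠N ≈ 81.38°
|D| = √(61696² + 47520²) ≈ 77875, ∠D ≈ 142.40°
|T| = 1.3351e+05 / 77875 ≈ 1.7144
Gain = 20 log₁₀(1.7144) ≈ 4.68 dB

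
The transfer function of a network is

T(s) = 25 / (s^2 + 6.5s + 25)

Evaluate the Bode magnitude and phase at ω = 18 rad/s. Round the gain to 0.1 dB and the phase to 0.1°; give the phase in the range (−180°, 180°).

At s = jω = j18:
quadratic: (j18)² + 6.5·j18 + 25 = -299 + j117 → |·| ≈ 321.08, ∠ ≈ 158.63°
|T| = 25 / 321.08 ≈ 0.077862
Gain = 20 log₁₀(0.077862) ≈ -22.17 dB
∠T = 0.00° − 158.63° = -158.63°

-22.2 dB, -158.6°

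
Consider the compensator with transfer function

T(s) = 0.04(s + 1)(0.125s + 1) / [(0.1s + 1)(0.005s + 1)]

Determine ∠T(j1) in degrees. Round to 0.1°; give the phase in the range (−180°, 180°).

46.1°

At ω = 1 rad/s:
zero (1 + j1·1) = 1 + j1 → |·| ≈ 1.4142, ∠ ≈ 45.00°
zero (1 + j1·0.125) = 1 + j0.125 → |·| ≈ 1.0078, ∠ ≈ 7.13°
pole (1 + j1·0.1) = 1 + j0.1 → |·| ≈ 1.005, ∠ ≈ 5.71°
pole (1 + j1·0.005) = 1 + j0.005 → |·| ≈ 1, ∠ ≈ 0.29°
∠T = (45.00° + 7.13°) − (5.71° + 0.29°) = 46.13°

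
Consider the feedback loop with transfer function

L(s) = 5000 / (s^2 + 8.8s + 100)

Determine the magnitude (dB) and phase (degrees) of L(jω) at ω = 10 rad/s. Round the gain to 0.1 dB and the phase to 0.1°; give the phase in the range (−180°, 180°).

At s = jω = j10:
quadratic: (j10)² + 8.8·j10 + 100 = 0 + j88 → |·| ≈ 88, ∠ ≈ 90.00°
|L| = 5000 / 88 ≈ 56.818
Gain = 20 log₁₀(56.818) ≈ 35.09 dB
∠L = 0.00° − 90.00° = -90.00°

35.1 dB, -90.0°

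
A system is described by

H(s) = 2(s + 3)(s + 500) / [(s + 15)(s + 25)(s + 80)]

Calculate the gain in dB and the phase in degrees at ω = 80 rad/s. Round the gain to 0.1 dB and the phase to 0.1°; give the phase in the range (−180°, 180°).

At s = jω = j80:
zero (s+3): 3 + j80 → |·| = √(3²+80²) = √6409 ≈ 80.056, ∠ = arctan(80/3) ≈ 87.85°
zero (s+500): 500 + j80 → |·| = √(500²+80²) = √256400 ≈ 506.36, ∠ = arctan(80/500) ≈ 9.09°
pole (s+15): 15 + j80 → |·| = √(15²+80²) = √6625 ≈ 81.394, ∠ = arctan(80/15) ≈ 79.38°
pole (s+25): 25 + j80 → |·| = √(25²+80²) = √7025 ≈ 83.815, ∠ = arctan(80/25) ≈ 72.65°
pole (s+80): 80 + j80 → |·| = √(80²+80²) = √12800 ≈ 113.14, ∠ = arctan(80/80) ≈ 45.00°
|H| = 2 · 40537 / 7.7185e+05 ≈ 0.10504
Gain = 20 log₁₀(0.10504) ≈ -19.57 dB
∠H = 96.94° − 197.03° = -100.09°

-19.6 dB, -100.1°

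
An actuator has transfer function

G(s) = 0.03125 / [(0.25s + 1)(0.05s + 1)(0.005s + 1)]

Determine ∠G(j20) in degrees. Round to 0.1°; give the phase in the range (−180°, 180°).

At ω = 20 rad/s:
pole (1 + j20·0.25) = 1 + j5 → |·| ≈ 5.099, ∠ ≈ 78.69°
pole (1 + j20·0.05) = 1 + j1 → |·| ≈ 1.4142, ∠ ≈ 45.00°
pole (1 + j20·0.005) = 1 + j0.1 → |·| ≈ 1.005, ∠ ≈ 5.71°
∠G = (0°) − (78.69° + 45.00° + 5.71°) = -129.40°

-129.4°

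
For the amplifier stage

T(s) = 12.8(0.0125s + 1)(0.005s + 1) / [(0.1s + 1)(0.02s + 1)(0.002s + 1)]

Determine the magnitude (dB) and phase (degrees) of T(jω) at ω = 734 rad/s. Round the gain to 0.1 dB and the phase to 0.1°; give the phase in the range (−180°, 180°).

At ω = 734 rad/s:
zero (1 + j734·0.0125) = 1 + j9.175 → |·| ≈ 9.2293, ∠ ≈ 83.78°
zero (1 + j734·0.005) = 1 + j3.67 → |·| ≈ 3.8038, ∠ ≈ 74.76°
pole (1 + j734·0.1) = 1 + j73.4 → |·| ≈ 73.407, ∠ ≈ 89.22°
pole (1 + j734·0.02) = 1 + j14.68 → |·| ≈ 14.714, ∠ ≈ 86.10°
pole (1 + j734·0.002) = 1 + j1.468 → |·| ≈ 1.7762, ∠ ≈ 55.74°
|T| = 12.8 · 9.2293 · 3.8038 / (73.407 · 14.714 · 1.7762) ≈ 0.23423
Gain = 20 log₁₀(0.23423) ≈ -12.61 dB
∠T = (83.78° + 74.76°) − (89.22° + 86.10° + 55.74°) = -72.52°

-12.6 dB, -72.5°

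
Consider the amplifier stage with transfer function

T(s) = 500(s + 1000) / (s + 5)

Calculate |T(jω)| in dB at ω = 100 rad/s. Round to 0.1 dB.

74.0 dB

At s = jω = j100:
zero (s+1000): 1000 + j100 → |·| = √(1000²+100²) = √1010000 ≈ 1005, ∠ = arctan(100/1000) ≈ 5.71°
pole (s+5): 5 + j100 → |·| = √(5²+100²) = √10025 ≈ 100.12, ∠ = arctan(100/5) ≈ 87.14°
|T| = 500 · 1005 / 100.12 ≈ 5019
Gain = 20 log₁₀(5019) ≈ 74.01 dB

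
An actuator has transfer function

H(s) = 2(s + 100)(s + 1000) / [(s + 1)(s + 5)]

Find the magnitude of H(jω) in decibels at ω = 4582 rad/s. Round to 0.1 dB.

6.2 dB

At s = jω = j4582:
zero (s+100): 100 + j4582 → |·| = √(100²+4582²) = √21004724 ≈ 4583.1, ∠ = arctan(4582/100) ≈ 88.75°
zero (s+1000): 1000 + j4582 → |·| = √(1000²+4582²) = √21994724 ≈ 4689.9, ∠ = arctan(4582/1000) ≈ 77.69°
pole (s+1): 1 + j4582 → |·| = √(1²+4582²) = √20994725 ≈ 4582, ∠ = arctan(4582/1) ≈ 89.99°
pole (s+5): 5 + j4582 → |·| = √(5²+4582²) = √20994749 ≈ 4582, ∠ = arctan(4582/5) ≈ 89.94°
|H| = 2 · 2.1494e+07 / 2.0995e+07 ≈ 2.0475
Gain = 20 log₁₀(2.0475) ≈ 6.22 dB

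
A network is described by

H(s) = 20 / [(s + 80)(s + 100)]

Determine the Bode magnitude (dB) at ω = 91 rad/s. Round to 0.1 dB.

-58.3 dB

At s = jω = j91:
pole (s+80): 80 + j91 → |·| = √(80²+91²) = √14681 ≈ 121.17, ∠ = arctan(91/80) ≈ 48.68°
pole (s+100): 100 + j91 → |·| = √(100²+91²) = √18281 ≈ 135.21, ∠ = arctan(91/100) ≈ 42.30°
|H| = 20 / 16383 ≈ 0.0012208
Gain = 20 log₁₀(0.0012208) ≈ -58.27 dB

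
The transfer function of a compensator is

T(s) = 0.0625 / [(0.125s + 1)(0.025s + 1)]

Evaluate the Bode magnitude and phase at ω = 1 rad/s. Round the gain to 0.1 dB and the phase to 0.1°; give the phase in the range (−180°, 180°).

At ω = 1 rad/s:
pole (1 + j1·0.125) = 1 + j0.125 → |·| ≈ 1.0078, ∠ ≈ 7.13°
pole (1 + j1·0.025) = 1 + j0.025 → |·| ≈ 1.0003, ∠ ≈ 1.43°
|T| = 0.0625 · 1 / (1.0078 · 1.0003) ≈ 0.061998
Gain = 20 log₁₀(0.061998) ≈ -24.15 dB
∠T = (0°) − (7.13° + 1.43°) = -8.56°

-24.2 dB, -8.6°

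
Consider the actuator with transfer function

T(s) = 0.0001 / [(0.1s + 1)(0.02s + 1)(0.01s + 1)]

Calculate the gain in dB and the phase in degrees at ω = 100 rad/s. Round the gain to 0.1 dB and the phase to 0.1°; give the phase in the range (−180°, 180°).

-110.0 dB, 167.3°

At ω = 100 rad/s:
pole (1 + j100·0.1) = 1 + j10 → |·| ≈ 10.05, ∠ ≈ 84.29°
pole (1 + j100·0.02) = 1 + j2 → |·| ≈ 2.2361, ∠ ≈ 63.43°
pole (1 + j100·0.01) = 1 + j1 → |·| ≈ 1.4142, ∠ ≈ 45.00°
|T| = 0.0001 · 1 / (10.05 · 2.2361 · 1.4142) ≈ 3.1465e-06
Gain = 20 log₁₀(3.1465e-06) ≈ -110.04 dB
∠T = (0°) − (84.29° + 63.43° + 45.00°) = -192.72° ≡ 167.28° (principal value)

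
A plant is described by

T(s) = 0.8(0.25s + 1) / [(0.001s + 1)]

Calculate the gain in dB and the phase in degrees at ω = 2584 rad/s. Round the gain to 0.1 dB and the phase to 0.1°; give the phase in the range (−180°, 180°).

At ω = 2584 rad/s:
zero (1 + j2584·0.25) = 1 + j646 → |·| ≈ 646, ∠ ≈ 89.91°
pole (1 + j2584·0.001) = 1 + j2.584 → |·| ≈ 2.7708, ∠ ≈ 68.84°
|T| = 0.8 · 646 / (2.7708) ≈ 186.52
Gain = 20 log₁₀(186.52) ≈ 45.41 dB
∠T = (89.91°) − (68.84°) = 21.07°

45.4 dB, 21.1°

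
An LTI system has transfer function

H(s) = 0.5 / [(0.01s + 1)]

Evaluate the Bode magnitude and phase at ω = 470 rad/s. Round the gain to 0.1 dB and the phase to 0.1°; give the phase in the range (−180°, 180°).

At ω = 470 rad/s:
pole (1 + j470·0.01) = 1 + j4.7 → |·| ≈ 4.8052, ∠ ≈ 77.99°
|H| = 0.5 · 1 / (4.8052) ≈ 0.10405
Gain = 20 log₁₀(0.10405) ≈ -19.66 dB
∠H = (0°) − (77.99°) = -77.99°

-19.7 dB, -78.0°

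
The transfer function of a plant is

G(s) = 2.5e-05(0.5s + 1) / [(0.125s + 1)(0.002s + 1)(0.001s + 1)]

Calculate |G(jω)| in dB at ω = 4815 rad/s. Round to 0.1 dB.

At ω = 4815 rad/s:
zero (1 + j4815·0.5) = 1 + j2407.5 → |·| ≈ 2407.5, ∠ ≈ 89.98°
pole (1 + j4815·0.125) = 1 + j601.875 → |·| ≈ 601.88, ∠ ≈ 89.90°
pole (1 + j4815·0.002) = 1 + j9.63 → |·| ≈ 9.6818, ∠ ≈ 84.07°
pole (1 + j4815·0.001) = 1 + j4.815 → |·| ≈ 4.9177, ∠ ≈ 78.27°
|G| = 2.5e-05 · 2407.5 / (601.88 · 9.6818 · 4.9177) ≈ 2.1003e-06
Gain = 20 log₁₀(2.1003e-06) ≈ -113.55 dB

-113.6 dB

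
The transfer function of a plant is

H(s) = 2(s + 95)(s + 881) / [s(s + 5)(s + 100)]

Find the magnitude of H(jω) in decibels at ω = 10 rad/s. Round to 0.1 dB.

At s = jω = j10:
zero (s+95): 95 + j10 → |·| = √(95²+10²) = √9125 ≈ 95.525, ∠ = arctan(10/95) ≈ 6.01°
zero (s+881): 881 + j10 → |·| = √(881²+10²) = √776261 ≈ 881.06, ∠ = arctan(10/881) ≈ 0.65°
pole (s+5): 5 + j10 → |·| = √(5²+10²) = √125 ≈ 11.18, ∠ = arctan(10/5) ≈ 63.43°
pole (s+100): 100 + j10 → |·| = √(100²+10²) = √10100 ≈ 100.5, ∠ = arctan(10/100) ≈ 5.71°
pole at origin: |s| = 10, ∠ = 90.00° (in denominator)
|H| = 2 · 84163 / 11236 ≈ 14.981
Gain = 20 log₁₀(14.981) ≈ 23.51 dB

23.5 dB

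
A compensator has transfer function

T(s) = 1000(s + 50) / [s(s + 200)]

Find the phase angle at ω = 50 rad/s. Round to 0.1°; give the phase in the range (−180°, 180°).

At s = jω = j50:
zero (s+50): 50 + j50 → |·| = √(50²+50²) = √5000 ≈ 70.711, ∠ = arctan(50/50) ≈ 45.00°
pole (s+200): 200 + j50 → |·| = √(200²+50²) = √42500 ≈ 206.16, ∠ = arctan(50/200) ≈ 14.04°
pole at origin: |s| = 50, ∠ = 90.00° (in denominator)
∠T = 45.00° − 104.04° = -59.04°

-59.0°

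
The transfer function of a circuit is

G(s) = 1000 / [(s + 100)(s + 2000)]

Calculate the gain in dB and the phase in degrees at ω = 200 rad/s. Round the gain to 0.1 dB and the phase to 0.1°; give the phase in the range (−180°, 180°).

At s = jω = j200:
pole (s+100): 100 + j200 → |·| = √(100²+200²) = √50000 ≈ 223.61, ∠ = arctan(200/100) ≈ 63.43°
pole (s+2000): 2000 + j200 → |·| = √(2000²+200²) = √4040000 ≈ 2010, ∠ = arctan(200/2000) ≈ 5.71°
|G| = 1000 / 4.4946e+05 ≈ 0.0022249
Gain = 20 log₁₀(0.0022249) ≈ -53.05 dB
∠G = 0.00° − 69.14° = -69.14°

-53.1 dB, -69.1°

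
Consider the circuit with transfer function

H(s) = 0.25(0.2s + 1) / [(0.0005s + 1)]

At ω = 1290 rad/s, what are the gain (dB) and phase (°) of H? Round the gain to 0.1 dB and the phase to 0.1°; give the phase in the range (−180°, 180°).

34.7 dB, 57.0°

At ω = 1290 rad/s:
zero (1 + j1290·0.2) = 1 + j258 → |·| ≈ 258, ∠ ≈ 89.78°
pole (1 + j1290·0.0005) = 1 + j0.645 → |·| ≈ 1.19, ∠ ≈ 32.82°
|H| = 0.25 · 258 / (1.19) ≈ 54.202
Gain = 20 log₁₀(54.202) ≈ 34.68 dB
∠H = (89.78°) − (32.82°) = 56.96°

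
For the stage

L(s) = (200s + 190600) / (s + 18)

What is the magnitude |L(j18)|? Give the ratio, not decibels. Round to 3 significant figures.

Substitute s = j18:
Numerator: 200(j18) + 190600 = 190600 + j3600
Denominator: (j18) + 18 = 18 + j18
|N| = √(190600² + 3600²) ≈ 1.9063e+05, ∠N ≈ 1.08°
|D| = √(18² + 18²) ≈ 25.456, ∠D ≈ 45.00°
|L| = 1.9063e+05 / 25.456 ≈ 7488.6

7.49e+03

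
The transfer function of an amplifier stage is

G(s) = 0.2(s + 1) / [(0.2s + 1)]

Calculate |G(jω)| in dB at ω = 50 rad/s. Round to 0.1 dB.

-0.0 dB

At ω = 50 rad/s:
zero (1 + j50·1) = 1 + j50 → |·| ≈ 50.01, ∠ ≈ 88.85°
pole (1 + j50·0.2) = 1 + j10 → |·| ≈ 10.05, ∠ ≈ 84.29°
|G| = 0.2 · 50.01 / (10.05) ≈ 0.99522
Gain = 20 log₁₀(0.99522) ≈ -0.04 dB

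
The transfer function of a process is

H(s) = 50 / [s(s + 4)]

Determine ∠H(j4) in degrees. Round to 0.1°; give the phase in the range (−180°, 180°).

At s = jω = j4:
pole (s+4): 4 + j4 → |·| = √(4²+4²) = √32 ≈ 5.6569, ∠ = arctan(4/4) ≈ 45.00°
pole at origin: |s| = 4, ∠ = 90.00° (in denominator)
∠H = 0.00° − 135.00° = -135.00°

-135.0°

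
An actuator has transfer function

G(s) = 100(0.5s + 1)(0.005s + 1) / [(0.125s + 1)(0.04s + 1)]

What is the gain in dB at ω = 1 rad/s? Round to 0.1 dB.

40.9 dB

At ω = 1 rad/s:
zero (1 + j1·0.5) = 1 + j0.5 → |·| ≈ 1.118, ∠ ≈ 26.57°
zero (1 + j1·0.005) = 1 + j0.005 → |·| ≈ 1, ∠ ≈ 0.29°
pole (1 + j1·0.125) = 1 + j0.125 → |·| ≈ 1.0078, ∠ ≈ 7.13°
pole (1 + j1·0.04) = 1 + j0.04 → |·| ≈ 1.0008, ∠ ≈ 2.29°
|G| = 100 · 1.118 · 1 / (1.0078 · 1.0008) ≈ 110.85
Gain = 20 log₁₀(110.85) ≈ 40.89 dB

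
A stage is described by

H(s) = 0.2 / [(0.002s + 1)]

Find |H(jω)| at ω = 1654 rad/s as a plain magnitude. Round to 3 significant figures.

At ω = 1654 rad/s:
pole (1 + j1654·0.002) = 1 + j3.308 → |·| ≈ 3.4558, ∠ ≈ 73.18°
|H| = 0.2 · 1 / (3.4558) ≈ 0.057874

0.0579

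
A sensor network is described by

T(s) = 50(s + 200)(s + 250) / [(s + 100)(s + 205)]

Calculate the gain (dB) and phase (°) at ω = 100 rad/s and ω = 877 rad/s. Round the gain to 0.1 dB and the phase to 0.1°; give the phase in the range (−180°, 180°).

At s = jω = j100:
zero (s+200): 200 + j100 → |·| = √(200²+100²) = √50000 ≈ 223.61, ∠ = arctan(100/200) ≈ 26.57°
zero (s+250): 250 + j100 → |·| = √(250²+100²) = √72500 ≈ 269.26, ∠ = arctan(100/250) ≈ 21.80°
pole (s+100): 100 + j100 → |·| = √(100²+100²) = √20000 ≈ 141.42, ∠ = arctan(100/100) ≈ 45.00°
pole (s+205): 205 + j100 → |·| = √(205²+100²) = √52025 ≈ 228.09, ∠ = arctan(100/205) ≈ 26.00°
|T| = 50 · 60209 / 32256 ≈ 93.33
Gain = 20 log₁₀(93.33) ≈ 39.40 dB
∠T = 48.37° − 71.00° = -22.63°

At s = jω = j877:
zero (s+200): 200 + j877 → |·| = √(200²+877²) = √809129 ≈ 899.52, ∠ = arctan(877/200) ≈ 77.15°
zero (s+250): 250 + j877 → |·| = √(250²+877²) = √831629 ≈ 911.94, ∠ = arctan(877/250) ≈ 74.09°
pole (s+100): 100 + j877 → |·| = √(100²+877²) = √779129 ≈ 882.68, ∠ = arctan(877/100) ≈ 83.49°
pole (s+205): 205 + j877 → |·| = √(205²+877²) = √811154 ≈ 900.64, ∠ = arctan(877/205) ≈ 76.84°
|T| = 50 · 8.2031e+05 / 7.9498e+05 ≈ 51.593
Gain = 20 log₁₀(51.593) ≈ 34.25 dB
∠T = 151.24° − 160.33° = -9.09°

ω = 100: 39.4 dB, -22.6°; ω = 877: 34.3 dB, -9.1°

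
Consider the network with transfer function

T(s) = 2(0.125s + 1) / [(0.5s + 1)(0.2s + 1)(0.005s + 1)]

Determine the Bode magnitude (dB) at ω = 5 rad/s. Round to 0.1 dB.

-4.2 dB

At ω = 5 rad/s:
zero (1 + j5·0.125) = 1 + j0.625 → |·| ≈ 1.1792, ∠ ≈ 32.01°
pole (1 + j5·0.5) = 1 + j2.5 → |·| ≈ 2.6926, ∠ ≈ 68.20°
pole (1 + j5·0.2) = 1 + j1 → |·| ≈ 1.4142, ∠ ≈ 45.00°
pole (1 + j5·0.005) = 1 + j0.025 → |·| ≈ 1.0003, ∠ ≈ 1.43°
|T| = 2 · 1.1792 / (2.6926 · 1.4142 · 1.0003) ≈ 0.61916
Gain = 20 log₁₀(0.61916) ≈ -4.16 dB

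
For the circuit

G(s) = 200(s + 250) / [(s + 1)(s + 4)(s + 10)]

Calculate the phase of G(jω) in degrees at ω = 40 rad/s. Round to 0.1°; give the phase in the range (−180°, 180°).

120.3°

At s = jω = j40:
zero (s+250): 250 + j40 → |·| = √(250²+40²) = √64100 ≈ 253.18, ∠ = arctan(40/250) ≈ 9.09°
pole (s+1): 1 + j40 → |·| = √(1²+40²) = √1601 ≈ 40.012, ∠ = arctan(40/1) ≈ 88.57°
pole (s+4): 4 + j40 → |·| = √(4²+40²) = √1616 ≈ 40.2, ∠ = arctan(40/4) ≈ 84.29°
pole (s+10): 10 + j40 → |·| = √(10²+40²) = √1700 ≈ 41.231, ∠ = arctan(40/10) ≈ 75.96°
∠G = 9.09° − 248.82° = -239.73° ≡ 120.27° (principal value)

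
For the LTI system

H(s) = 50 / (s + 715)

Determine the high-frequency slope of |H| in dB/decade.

Each pole contributes −20 dB/decade at high frequency; each zero contributes +20 dB/decade.
Net: 0 zero(s) − 1 pole(s) → -20 dB/decade.

-20 dB/decade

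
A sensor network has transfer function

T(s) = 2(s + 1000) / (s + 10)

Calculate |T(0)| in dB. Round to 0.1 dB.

46.0 dB

T(0) = 2·1000 / (10) = 200
20 log₁₀(200) ≈ 46.02 dB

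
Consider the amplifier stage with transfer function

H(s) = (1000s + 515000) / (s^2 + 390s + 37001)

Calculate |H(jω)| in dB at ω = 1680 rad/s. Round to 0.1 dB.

Substitute s = j1680:
Numerator: 1000(j1680) + 515000 = 515000 + j1680000
Denominator: (j1680)^2 + 390(j1680) + 37001 = -2785399 + j655200
|N| = √(515000² + 1680000²) ≈ 1.7572e+06, ∠N ≈ 72.96°
|D| = √(2785399² + 655200²) ≈ 2.8614e+06, ∠D ≈ 166.76°
|H| = 1.7572e+06 / 2.8614e+06 ≈ 0.6141
Gain = 20 log₁₀(0.6141) ≈ -4.24 dB

-4.2 dB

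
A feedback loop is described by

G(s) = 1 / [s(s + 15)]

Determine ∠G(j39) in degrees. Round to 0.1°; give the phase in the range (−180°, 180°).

-159.0°

At s = jω = j39:
pole (s+15): 15 + j39 → |·| = √(15²+39²) = √1746 ≈ 41.785, ∠ = arctan(39/15) ≈ 68.96°
pole at origin: |s| = 39, ∠ = 90.00° (in denominator)
∠G = 0.00° − 158.96° = -158.96°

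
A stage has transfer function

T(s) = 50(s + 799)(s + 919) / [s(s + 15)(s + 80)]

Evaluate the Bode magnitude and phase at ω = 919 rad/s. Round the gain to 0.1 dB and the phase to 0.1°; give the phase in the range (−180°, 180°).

At s = jω = j919:
zero (s+799): 799 + j919 → |·| = √(799²+919²) = √1482962 ≈ 1217.8, ∠ = arctan(919/799) ≈ 49.00°
zero (s+919): 919 + j919 → |·| = √(919²+919²) = √1689122 ≈ 1299.7, ∠ = arctan(919/919) ≈ 45.00°
pole (s+15): 15 + j919 → |·| = √(15²+919²) = √844786 ≈ 919.12, ∠ = arctan(919/15) ≈ 89.06°
pole (s+80): 80 + j919 → |·| = √(80²+919²) = √850961 ≈ 922.48, ∠ = arctan(919/80) ≈ 85.02°
pole at origin: |s| = 919, ∠ = 90.00° (in denominator)
|T| = 50 · 1.5828e+06 / 7.7919e+08 ≈ 0.10157
Gain = 20 log₁₀(0.10157) ≈ -19.86 dB
∠T = 94.00° − 264.08° = -170.08°

-19.9 dB, -170.1°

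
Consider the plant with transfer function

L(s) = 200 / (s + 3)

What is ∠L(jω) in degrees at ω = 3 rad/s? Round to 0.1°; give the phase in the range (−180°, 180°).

-45.0°

At s = jω = j3:
pole (s+3): 3 + j3 → |·| = √(3²+3²) = √18 ≈ 4.2426, ∠ = arctan(3/3) ≈ 45.00°
∠L = 0.00° − 45.00° = -45.00°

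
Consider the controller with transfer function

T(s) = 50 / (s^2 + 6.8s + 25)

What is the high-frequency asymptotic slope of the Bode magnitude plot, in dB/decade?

Each pole contributes −20 dB/decade at high frequency; each zero contributes +20 dB/decade.
Net: 0 zero(s) − 2 pole(s) → -40 dB/decade.

-40 dB/decade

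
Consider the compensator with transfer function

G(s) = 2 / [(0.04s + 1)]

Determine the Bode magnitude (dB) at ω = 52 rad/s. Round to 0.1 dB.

At ω = 52 rad/s:
pole (1 + j52·0.04) = 1 + j2.08 → |·| ≈ 2.3079, ∠ ≈ 64.32°
|G| = 2 · 1 / (2.3079) ≈ 0.86659
Gain = 20 log₁₀(0.86659) ≈ -1.24 dB

-1.2 dB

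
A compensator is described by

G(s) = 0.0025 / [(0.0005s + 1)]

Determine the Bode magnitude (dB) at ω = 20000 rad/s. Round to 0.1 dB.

-72.1 dB

At ω = 20000 rad/s:
pole (1 + j20000·0.0005) = 1 + j10 → |·| ≈ 10.05, ∠ ≈ 84.29°
|G| = 0.0025 · 1 / (10.05) ≈ 0.00024876
Gain = 20 log₁₀(0.00024876) ≈ -72.08 dB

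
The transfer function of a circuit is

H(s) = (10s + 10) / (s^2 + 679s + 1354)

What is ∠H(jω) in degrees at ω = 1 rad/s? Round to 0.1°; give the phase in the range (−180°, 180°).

18.4°

Substitute s = j1:
Numerator: 10(j1) + 10 = 10 + j10
Denominator: (j1)^2 + 679(j1) + 1354 = 1353 + j679
|N| = √(10² + 10²) ≈ 14.142, ∠N ≈ 45.00°
|D| = √(1353² + 679²) ≈ 1513.8, ∠D ≈ 26.65°
∠H = 45.00° − 26.65° = 18.35°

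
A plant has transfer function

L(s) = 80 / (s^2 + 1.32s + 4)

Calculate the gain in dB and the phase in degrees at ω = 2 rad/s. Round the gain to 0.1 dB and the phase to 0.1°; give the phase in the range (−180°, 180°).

29.6 dB, -90.0°

At s = jω = j2:
quadratic: (j2)² + 1.32·j2 + 4 = 0 + j2.64 → |·| ≈ 2.64, ∠ ≈ 90.00°
|L| = 80 / 2.64 ≈ 30.303
Gain = 20 log₁₀(30.303) ≈ 29.63 dB
∠L = 0.00° − 90.00° = -90.00°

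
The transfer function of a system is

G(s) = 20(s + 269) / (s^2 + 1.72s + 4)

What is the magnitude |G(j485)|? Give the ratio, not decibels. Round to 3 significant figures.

0.0472

At s = jω = j485:
zero (s+269): 269 + j485 → |·| = √(269²+485²) = √307586 ≈ 554.6, ∠ = arctan(485/269) ≈ 60.99°
quadratic: (j485)² + 1.72·j485 + 4 = -235221 + j834.2 → |·| ≈ 2.3522e+05, ∠ ≈ 179.80°
|G| = 20 · 554.6 / 2.3522e+05 ≈ 0.047156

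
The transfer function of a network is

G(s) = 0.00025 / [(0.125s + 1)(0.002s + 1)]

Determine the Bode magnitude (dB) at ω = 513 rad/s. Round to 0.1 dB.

At ω = 513 rad/s:
pole (1 + j513·0.125) = 1 + j64.125 → |·| ≈ 64.133, ∠ ≈ 89.11°
pole (1 + j513·0.002) = 1 + j1.026 → |·| ≈ 1.4327, ∠ ≈ 45.74°
|G| = 0.00025 · 1 / (64.133 · 1.4327) ≈ 2.7208e-06
Gain = 20 log₁₀(2.7208e-06) ≈ -111.31 dB

-111.3 dB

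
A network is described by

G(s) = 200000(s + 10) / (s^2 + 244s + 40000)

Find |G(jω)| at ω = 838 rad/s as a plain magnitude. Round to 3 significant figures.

At s = jω = j838:
zero (s+10): 10 + j838 → |·| = √(10²+838²) = √702344 ≈ 838.06, ∠ = arctan(838/10) ≈ 89.32°
quadratic: (j838)² + 244·j838 + 40000 = -662244 + j204472 → |·| ≈ 6.9309e+05, ∠ ≈ 162.84°
|G| = 200000 · 838.06 / 6.9309e+05 ≈ 241.83

242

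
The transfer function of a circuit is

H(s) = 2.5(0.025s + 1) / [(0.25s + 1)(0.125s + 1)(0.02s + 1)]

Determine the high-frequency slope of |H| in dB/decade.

-40 dB/decade

Each pole contributes −20 dB/decade at high frequency; each zero contributes +20 dB/decade.
Net: 1 zero(s) − 3 pole(s) → -40 dB/decade.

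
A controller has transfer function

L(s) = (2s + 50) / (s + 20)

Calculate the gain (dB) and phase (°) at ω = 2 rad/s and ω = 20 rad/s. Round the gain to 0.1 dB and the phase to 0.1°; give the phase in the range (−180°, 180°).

Substitute s = j2:
Numerator: 2(j2) + 50 = 50 + j4
Denominator: (j2) + 20 = 20 + j2
|N| = √(50² + 4²) ≈ 50.16, ∠N ≈ 4.57°
|D| = √(20² + 2²) ≈ 20.1, ∠D ≈ 5.71°
|L| = 50.16 / 20.1 ≈ 2.4955
Gain = 20 log₁₀(2.4955) ≈ 7.94 dB
∠L = 4.57° − 5.71° = -1.14°

Substitute s = j20:
Numerator: 2(j20) + 50 = 50 + j40
Denominator: (j20) + 20 = 20 + j20
|N| = √(50² + 40²) ≈ 64.031, ∠N ≈ 38.66°
|D| = √(20² + 20²) ≈ 28.284, ∠D ≈ 45.00°
|L| = 64.031 / 28.284 ≈ 2.2639
Gain = 20 log₁₀(2.2639) ≈ 7.10 dB
∠L = 38.66° − 45.00° = -6.34°

ω = 2: 7.9 dB, -1.1°; ω = 20: 7.1 dB, -6.3°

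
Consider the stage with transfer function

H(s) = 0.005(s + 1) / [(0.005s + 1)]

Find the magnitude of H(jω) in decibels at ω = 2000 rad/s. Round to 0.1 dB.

At ω = 2000 rad/s:
zero (1 + j2000·1) = 1 + j2000 → |·| ≈ 2000, ∠ ≈ 89.97°
pole (1 + j2000·0.005) = 1 + j10 → |·| ≈ 10.05, ∠ ≈ 84.29°
|H| = 0.005 · 2000 / (10.05) ≈ 0.99502
Gain = 20 log₁₀(0.99502) ≈ -0.04 dB

-0.0 dB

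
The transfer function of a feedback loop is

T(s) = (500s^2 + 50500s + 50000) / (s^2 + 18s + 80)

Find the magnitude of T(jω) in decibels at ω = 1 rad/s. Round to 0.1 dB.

58.8 dB

Substitute s = j1:
Numerator: 500(j1)^2 + 50500(j1) + 50000 = 49500 + j50500
Denominator: (j1)^2 + 18(j1) + 80 = 79 + j18
|N| = √(49500² + 50500²) ≈ 70714, ∠N ≈ 45.57°
|D| = √(79² + 18²) ≈ 81.025, ∠D ≈ 12.84°
|T| = 70714 / 81.025 ≈ 872.74
Gain = 20 log₁₀(872.74) ≈ 58.82 dB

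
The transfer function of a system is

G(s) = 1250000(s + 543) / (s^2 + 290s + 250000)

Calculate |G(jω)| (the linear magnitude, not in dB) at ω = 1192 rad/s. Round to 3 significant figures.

1.34e+03

At s = jω = j1192:
zero (s+543): 543 + j1192 → |·| = √(543²+1192²) = √1715713 ≈ 1309.9, ∠ = arctan(1192/543) ≈ 65.51°
quadratic: (j1192)² + 290·j1192 + 250000 = -1170864 + j345680 → |·| ≈ 1.2208e+06, ∠ ≈ 163.55°
|G| = 1250000 · 1309.9 / 1.2208e+06 ≈ 1341.2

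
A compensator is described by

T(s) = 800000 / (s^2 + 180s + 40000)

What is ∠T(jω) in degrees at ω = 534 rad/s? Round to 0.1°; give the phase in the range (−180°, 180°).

At s = jω = j534:
quadratic: (j534)² + 180·j534 + 40000 = -245156 + j96120 → |·| ≈ 2.6333e+05, ∠ ≈ 158.59°
∠T = 0.00° − 158.59° = -158.59°

-158.6°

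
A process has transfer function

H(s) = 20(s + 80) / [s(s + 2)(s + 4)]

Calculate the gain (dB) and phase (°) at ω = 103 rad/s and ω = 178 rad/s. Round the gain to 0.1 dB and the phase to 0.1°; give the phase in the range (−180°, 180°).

ω = 103: -52.5 dB, 145.5°; ω = 178: -63.2 dB, 157.7°

At s = jω = j103:
zero (s+80): 80 + j103 → |·| = √(80²+103²) = √17009 ≈ 130.42, ∠ = arctan(103/80) ≈ 52.16°
pole (s+2): 2 + j103 → |·| = √(2²+103²) = √10613 ≈ 103.02, ∠ = arctan(103/2) ≈ 88.89°
pole (s+4): 4 + j103 → |·| = √(4²+103²) = √10625 ≈ 103.08, ∠ = arctan(103/4) ≈ 87.78°
pole at origin: |s| = 103, ∠ = 90.00° (in denominator)
|H| = 20 · 130.42 / 1.0938e+06 ≈ 0.0023847
Gain = 20 log₁₀(0.0023847) ≈ -52.45 dB
∠H = 52.16° − 266.67° = -214.51° ≡ 145.49° (principal value)

At s = jω = j178:
zero (s+80): 80 + j178 → |·| = √(80²+178²) = √38084 ≈ 195.15, ∠ = arctan(178/80) ≈ 65.80°
pole (s+2): 2 + j178 → |·| = √(2²+178²) = √31688 ≈ 178.01, ∠ = arctan(178/2) ≈ 89.36°
pole (s+4): 4 + j178 → |·| = √(4²+178²) = √31700 ≈ 178.04, ∠ = arctan(178/4) ≈ 88.71°
pole at origin: |s| = 178, ∠ = 90.00° (in denominator)
|H| = 20 · 195.15 / 5.6413e+06 ≈ 0.00069186
Gain = 20 log₁₀(0.00069186) ≈ -63.20 dB
∠H = 65.80° − 268.07° = -202.27° ≡ 157.73° (principal value)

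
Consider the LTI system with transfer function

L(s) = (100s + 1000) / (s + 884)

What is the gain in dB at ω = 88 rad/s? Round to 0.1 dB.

20.0 dB

Substitute s = j88:
Numerator: 100(j88) + 1000 = 1000 + j8800
Denominator: (j88) + 884 = 884 + j88
|N| = √(1000² + 8800²) ≈ 8856.6, ∠N ≈ 83.52°
|D| = √(884² + 88²) ≈ 888.37, ∠D ≈ 5.68°
|L| = 8856.6 / 888.37 ≈ 9.9695
Gain = 20 log₁₀(9.9695) ≈ 19.97 dB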